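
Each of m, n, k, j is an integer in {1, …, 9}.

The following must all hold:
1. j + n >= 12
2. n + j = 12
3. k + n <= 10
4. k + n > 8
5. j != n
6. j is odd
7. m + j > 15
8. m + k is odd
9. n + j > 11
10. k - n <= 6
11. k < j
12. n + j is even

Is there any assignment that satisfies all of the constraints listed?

Satisfiable

The assignment m = 7, n = 3, k = 6, j = 9 works:
  constraint 1 holds since j + n = 12.
  constraint 2 holds since n + j = 12.
  constraint 3 holds since k + n = 9.
The rest check out directly.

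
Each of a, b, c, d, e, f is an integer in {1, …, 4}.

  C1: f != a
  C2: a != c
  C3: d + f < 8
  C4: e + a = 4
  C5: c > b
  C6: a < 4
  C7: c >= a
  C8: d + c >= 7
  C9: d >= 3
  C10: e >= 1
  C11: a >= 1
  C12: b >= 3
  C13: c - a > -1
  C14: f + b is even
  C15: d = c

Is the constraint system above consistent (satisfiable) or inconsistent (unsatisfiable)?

Satisfiable

Take a = 2, b = 3, c = 4, d = 4, e = 2, f = 1. Then constraint 3: d + f = 5; constraint 4: e + a = 4, and every other listed constraint is also met.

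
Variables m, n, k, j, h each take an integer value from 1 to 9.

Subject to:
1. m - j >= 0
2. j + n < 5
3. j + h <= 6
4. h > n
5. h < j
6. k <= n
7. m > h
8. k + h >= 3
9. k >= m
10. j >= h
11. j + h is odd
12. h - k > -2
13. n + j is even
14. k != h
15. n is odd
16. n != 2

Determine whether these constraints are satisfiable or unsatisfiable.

Unsatisfiable

Constraints 1, 4, 5, 6, and 9 give h < j, j ≤ m, m ≤ k, k ≤ n, n < h. Chaining: h < j ≤ m ≤ k ≤ n < h, which forces h < h — impossible.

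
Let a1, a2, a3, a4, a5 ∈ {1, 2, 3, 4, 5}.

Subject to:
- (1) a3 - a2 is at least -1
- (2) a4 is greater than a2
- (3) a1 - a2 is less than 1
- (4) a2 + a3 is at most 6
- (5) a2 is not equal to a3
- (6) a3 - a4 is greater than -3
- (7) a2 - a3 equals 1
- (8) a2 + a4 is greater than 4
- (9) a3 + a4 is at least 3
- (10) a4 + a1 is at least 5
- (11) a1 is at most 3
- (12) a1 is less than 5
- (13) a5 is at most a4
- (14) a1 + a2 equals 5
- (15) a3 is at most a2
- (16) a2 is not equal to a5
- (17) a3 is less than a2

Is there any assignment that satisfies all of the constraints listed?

One satisfying assignment is a1 = 2, a2 = 3, a3 = 2, a4 = 4, a5 = 1.
For the less obvious constraints — constraint 1: a3 - a2 = -1; constraint 3: a1 - a2 = -1 — and the others hold by inspection.

Satisfiable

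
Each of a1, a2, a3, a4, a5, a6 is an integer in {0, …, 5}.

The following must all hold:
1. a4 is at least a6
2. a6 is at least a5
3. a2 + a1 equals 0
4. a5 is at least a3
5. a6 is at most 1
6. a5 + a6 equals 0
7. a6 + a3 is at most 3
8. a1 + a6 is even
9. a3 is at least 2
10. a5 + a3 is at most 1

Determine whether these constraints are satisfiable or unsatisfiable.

Unsatisfiable

From constraints 4 and 9: a5 ≥ a3 and a3 ≥ 2, so a5 ≥ 2. From constraints 2 and 5: a5 ≤ a6 and a6 ≤ 1, so a5 ≤ 1. But 1 < 2, so no value of a5 works.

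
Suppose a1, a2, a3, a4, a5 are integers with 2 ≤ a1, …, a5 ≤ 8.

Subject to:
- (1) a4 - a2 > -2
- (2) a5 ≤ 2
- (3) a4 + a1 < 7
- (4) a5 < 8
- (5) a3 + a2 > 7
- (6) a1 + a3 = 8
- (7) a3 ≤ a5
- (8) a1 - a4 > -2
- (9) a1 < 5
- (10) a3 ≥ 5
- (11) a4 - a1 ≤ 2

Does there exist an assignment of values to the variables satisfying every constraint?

From constraints 7 and 10: a5 ≥ a3 and a3 ≥ 5, so a5 ≥ 5. From constraint 2: a5 ≤ 2. But 2 < 5, so no value of a5 works.

Unsatisfiable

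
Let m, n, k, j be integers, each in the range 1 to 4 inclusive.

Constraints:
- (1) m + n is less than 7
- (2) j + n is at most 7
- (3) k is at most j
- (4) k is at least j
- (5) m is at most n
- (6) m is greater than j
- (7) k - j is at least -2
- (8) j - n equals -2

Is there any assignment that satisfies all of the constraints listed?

Setting (m, n, k, j) = (3, 3, 1, 1) satisfies everything: constraint 1: m + n = 6; constraint 2: j + n = 4; constraint 7: k - j = 0, and the others follow.

Satisfiable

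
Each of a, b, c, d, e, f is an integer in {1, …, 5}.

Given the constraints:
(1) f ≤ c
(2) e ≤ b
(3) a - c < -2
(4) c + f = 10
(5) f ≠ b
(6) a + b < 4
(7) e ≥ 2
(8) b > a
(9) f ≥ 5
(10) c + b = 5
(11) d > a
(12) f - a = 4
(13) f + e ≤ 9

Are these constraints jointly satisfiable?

From constraints 1 and 9: c ≥ f ≥ 5. From constraints 2 and 7: b ≥ e ≥ 2. Hence c + b ≥ 7. But constraint 10 requires c + b = 5, and 5 < 7. Contradiction.

Unsatisfiable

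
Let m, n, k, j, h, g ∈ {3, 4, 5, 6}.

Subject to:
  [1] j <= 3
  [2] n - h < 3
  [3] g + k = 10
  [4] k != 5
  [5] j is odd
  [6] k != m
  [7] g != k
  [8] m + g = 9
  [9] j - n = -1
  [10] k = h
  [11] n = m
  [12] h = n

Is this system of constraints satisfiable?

Unsatisfiable

From constraints 10, 11, and 12, k = h = n = m, so k = m. But constraint 6 says k ≠ m. Contradiction.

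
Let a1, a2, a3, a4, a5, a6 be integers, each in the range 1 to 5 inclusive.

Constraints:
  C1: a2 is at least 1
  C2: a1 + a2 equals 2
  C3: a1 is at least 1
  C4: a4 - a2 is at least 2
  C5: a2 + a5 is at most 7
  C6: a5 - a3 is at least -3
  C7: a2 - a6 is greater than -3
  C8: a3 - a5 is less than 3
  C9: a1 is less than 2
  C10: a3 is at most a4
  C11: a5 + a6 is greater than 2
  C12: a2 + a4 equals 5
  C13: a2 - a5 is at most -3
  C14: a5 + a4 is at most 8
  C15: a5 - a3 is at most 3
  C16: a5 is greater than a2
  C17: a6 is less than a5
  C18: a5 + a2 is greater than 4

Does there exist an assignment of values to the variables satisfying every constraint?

Satisfiable

Try a1 = 1, a2 = 1, a3 = 4, a4 = 4, a5 = 4, a6 = 1.
Check constraint 2: a1 + a2 = 2; constraint 4: a4 - a2 = 3. The remaining constraints are straightforward to verify.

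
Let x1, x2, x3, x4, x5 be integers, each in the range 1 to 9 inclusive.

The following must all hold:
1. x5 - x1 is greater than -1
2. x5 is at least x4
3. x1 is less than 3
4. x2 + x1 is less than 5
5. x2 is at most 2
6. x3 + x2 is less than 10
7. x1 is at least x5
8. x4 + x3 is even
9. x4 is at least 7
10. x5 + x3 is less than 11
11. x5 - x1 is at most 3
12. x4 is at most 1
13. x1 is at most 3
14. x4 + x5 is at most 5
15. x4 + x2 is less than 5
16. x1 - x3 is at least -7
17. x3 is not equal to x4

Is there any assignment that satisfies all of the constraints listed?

Unsatisfiable

From constraints 2 and 9: x5 ≥ x4 and x4 ≥ 7, so x5 ≥ 7. From constraints 7 and 13: x5 ≤ x1 and x1 ≤ 3, so x5 ≤ 3. But 3 < 7, so no value of x5 works.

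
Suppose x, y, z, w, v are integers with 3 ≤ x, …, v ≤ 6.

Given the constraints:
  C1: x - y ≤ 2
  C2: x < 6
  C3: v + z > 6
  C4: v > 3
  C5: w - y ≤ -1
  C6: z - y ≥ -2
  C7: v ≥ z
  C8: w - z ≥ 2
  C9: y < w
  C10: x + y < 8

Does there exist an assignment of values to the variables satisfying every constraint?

Unsatisfiable

Constraints 5, 6, and 8 give y − w ≥ 1, w − z ≥ 2, z − y ≥ -2.
Adding all 3 inequalities: the left sides telescope to 0, and the right sides sum to 1 + 2 + (-2) = 1. So 0 ≥ 1, which is false.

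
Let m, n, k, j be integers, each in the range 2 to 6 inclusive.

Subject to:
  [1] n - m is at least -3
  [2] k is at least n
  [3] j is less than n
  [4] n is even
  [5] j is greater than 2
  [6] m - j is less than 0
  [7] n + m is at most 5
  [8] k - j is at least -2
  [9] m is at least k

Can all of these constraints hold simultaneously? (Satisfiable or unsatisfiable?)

Unsatisfiable

Constraints 2, 3, 6, and 9 give j < n, n ≤ k, k ≤ m, m < j. Chaining: j < n ≤ k ≤ m < j, which forces j < j — impossible.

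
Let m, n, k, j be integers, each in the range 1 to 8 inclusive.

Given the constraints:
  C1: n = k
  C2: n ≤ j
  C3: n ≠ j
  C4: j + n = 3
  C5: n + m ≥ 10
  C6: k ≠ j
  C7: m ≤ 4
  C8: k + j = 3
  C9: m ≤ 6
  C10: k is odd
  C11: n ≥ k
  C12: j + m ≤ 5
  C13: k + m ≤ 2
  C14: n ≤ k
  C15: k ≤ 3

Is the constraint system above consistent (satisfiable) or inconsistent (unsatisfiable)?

Unsatisfiable

From constraints 14 and 15: n ≤ k ≤ 3. From constraint 9: m ≤ 6. Hence n + m ≤ 9. But constraint 5 requires n + m ≥ 10, and 10 > 9. Contradiction.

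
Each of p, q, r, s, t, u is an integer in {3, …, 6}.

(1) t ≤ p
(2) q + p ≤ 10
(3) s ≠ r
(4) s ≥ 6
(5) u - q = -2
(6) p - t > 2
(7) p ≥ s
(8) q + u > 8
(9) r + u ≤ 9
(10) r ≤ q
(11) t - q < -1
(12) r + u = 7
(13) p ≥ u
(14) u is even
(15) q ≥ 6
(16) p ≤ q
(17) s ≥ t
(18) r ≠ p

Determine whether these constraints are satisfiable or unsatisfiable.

From constraint 15: q ≥ 6. From constraints 4 and 7: p ≥ s ≥ 6. Hence q + p ≥ 12. But constraint 2 requires q + p ≤ 10, and 10 < 12. Contradiction.

Unsatisfiable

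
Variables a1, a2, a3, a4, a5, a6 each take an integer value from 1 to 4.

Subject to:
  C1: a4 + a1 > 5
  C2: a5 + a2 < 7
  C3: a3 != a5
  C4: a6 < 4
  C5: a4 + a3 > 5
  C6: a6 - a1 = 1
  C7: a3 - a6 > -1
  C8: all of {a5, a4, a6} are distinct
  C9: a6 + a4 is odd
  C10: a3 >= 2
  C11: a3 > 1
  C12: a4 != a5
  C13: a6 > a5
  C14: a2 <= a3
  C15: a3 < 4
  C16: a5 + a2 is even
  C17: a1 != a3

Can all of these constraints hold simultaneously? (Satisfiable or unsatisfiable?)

Take a1 = 2, a2 = 3, a3 = 3, a4 = 4, a5 = 1, a6 = 3. Then constraint 1: a4 + a1 = 6; constraint 2: a5 + a2 = 4, and every other listed constraint is also met.

Satisfiable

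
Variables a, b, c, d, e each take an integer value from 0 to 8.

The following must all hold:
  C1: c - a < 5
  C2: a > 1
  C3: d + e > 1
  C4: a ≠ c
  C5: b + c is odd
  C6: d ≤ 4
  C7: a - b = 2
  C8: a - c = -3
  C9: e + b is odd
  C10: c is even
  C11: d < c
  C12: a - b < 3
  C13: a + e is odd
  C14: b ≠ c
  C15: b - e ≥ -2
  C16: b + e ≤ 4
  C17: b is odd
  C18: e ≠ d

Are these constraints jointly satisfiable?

One satisfying assignment is a = 3, b = 1, c = 6, d = 1, e = 2.
For the less obvious constraints — constraint 1: c - a = 3; constraint 3: d + e = 3; constraint 7: a - b = 2 — and the others hold by inspection.

Satisfiable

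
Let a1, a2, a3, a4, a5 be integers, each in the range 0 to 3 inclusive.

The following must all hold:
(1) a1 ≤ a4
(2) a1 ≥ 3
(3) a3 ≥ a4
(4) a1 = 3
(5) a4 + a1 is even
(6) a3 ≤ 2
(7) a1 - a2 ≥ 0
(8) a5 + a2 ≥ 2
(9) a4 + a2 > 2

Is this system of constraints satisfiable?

From constraints 1 and 2: a4 ≥ a1 and a1 ≥ 3, so a4 ≥ 3. From constraints 3 and 6: a4 ≤ a3 and a3 ≤ 2, so a4 ≤ 2. But 2 < 3, so no value of a4 works.

Unsatisfiable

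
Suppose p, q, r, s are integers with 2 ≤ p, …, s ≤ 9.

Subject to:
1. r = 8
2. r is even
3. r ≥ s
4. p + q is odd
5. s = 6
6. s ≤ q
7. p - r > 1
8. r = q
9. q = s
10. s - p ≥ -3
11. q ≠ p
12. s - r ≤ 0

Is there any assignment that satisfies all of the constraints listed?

Unsatisfiable

Constraint 1 fixes r = 8 and constraint 5 fixes s = 6. Constraints 8 and 9 give r = q = s, so r = s. But 8 ≠ 6 — contradiction.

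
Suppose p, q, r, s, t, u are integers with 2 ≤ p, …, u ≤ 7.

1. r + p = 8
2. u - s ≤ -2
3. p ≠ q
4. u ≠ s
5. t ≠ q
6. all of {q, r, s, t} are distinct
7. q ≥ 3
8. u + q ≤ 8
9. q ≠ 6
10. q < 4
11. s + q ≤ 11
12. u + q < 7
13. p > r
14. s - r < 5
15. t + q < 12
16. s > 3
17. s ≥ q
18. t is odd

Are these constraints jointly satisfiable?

Satisfiable

The assignment p = 6, q = 3, r = 2, s = 5, t = 7, u = 3 works:
  constraint 1 holds since r + p = 8.
  constraint 2 holds since u - s = -2.
  constraint 8 holds since u + q = 6.
The rest check out directly.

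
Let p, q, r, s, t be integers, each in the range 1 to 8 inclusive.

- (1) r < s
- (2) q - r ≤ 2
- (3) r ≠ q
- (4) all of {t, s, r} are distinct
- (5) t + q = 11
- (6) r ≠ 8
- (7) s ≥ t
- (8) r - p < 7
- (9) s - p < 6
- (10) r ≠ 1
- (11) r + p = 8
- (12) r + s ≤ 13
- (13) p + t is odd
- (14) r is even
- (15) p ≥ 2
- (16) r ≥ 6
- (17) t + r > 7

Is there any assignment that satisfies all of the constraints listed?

Satisfiable

Try p = 2, q = 8, r = 6, s = 7, t = 3.
Check constraint 2: q - r = 2; constraint 5: t + q = 11. The remaining constraints are straightforward to verify.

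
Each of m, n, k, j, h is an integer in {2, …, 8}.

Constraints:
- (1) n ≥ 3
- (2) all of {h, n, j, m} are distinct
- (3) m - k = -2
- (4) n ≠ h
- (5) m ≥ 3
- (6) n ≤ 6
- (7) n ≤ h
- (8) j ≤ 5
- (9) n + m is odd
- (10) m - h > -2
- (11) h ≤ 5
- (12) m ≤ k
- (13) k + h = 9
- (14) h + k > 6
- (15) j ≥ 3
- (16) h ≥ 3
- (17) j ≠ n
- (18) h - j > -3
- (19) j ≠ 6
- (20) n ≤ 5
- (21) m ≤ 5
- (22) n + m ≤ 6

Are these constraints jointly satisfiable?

Constraints 1, 5, 8, 11, 15, 16, 20, and 21 confine each of h, n, j, m to the 3 values {3, …, 5}.
Constraint 2 requires all 4 of them to be distinct, but only 3 values are available — impossible by the pigeonhole principle.

Unsatisfiable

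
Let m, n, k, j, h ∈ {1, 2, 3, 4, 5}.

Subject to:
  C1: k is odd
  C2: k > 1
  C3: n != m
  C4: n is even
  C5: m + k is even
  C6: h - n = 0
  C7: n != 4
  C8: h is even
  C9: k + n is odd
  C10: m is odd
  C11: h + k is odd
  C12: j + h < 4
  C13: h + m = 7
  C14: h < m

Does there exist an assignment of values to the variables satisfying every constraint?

Satisfiable

One satisfying assignment is m = 5, n = 2, k = 3, j = 1, h = 2.
For the less obvious constraints — constraint 6: h - n = 0; constraint 12: j + h = 3; constraint 13: h + m = 7 — and the others hold by inspection.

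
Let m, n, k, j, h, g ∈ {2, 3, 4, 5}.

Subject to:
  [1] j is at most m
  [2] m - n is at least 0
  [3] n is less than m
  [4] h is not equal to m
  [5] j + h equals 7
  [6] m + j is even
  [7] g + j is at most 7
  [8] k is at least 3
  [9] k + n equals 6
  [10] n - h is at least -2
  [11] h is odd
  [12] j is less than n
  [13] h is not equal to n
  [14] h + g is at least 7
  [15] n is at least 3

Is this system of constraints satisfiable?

The assignment m = 4, n = 3, k = 3, j = 2, h = 5, g = 2 works:
  constraint 2 holds since m - n = 1.
  constraint 5 holds since j + h = 7.
  constraint 7 holds since g + j = 4.
The rest check out directly.

Satisfiable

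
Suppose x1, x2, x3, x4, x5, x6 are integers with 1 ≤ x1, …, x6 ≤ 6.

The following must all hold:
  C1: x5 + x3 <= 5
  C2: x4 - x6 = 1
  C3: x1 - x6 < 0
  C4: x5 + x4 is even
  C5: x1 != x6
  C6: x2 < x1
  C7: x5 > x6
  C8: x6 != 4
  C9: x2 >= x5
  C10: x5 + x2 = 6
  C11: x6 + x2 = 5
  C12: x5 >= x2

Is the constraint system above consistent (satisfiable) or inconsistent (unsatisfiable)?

Unsatisfiable

Constraints 3, 6, 7, and 9 give x1 < x6, x6 < x5, x5 ≤ x2, x2 < x1. Chaining: x1 < x6 < x5 ≤ x2 < x1, which forces x1 < x1 — impossible.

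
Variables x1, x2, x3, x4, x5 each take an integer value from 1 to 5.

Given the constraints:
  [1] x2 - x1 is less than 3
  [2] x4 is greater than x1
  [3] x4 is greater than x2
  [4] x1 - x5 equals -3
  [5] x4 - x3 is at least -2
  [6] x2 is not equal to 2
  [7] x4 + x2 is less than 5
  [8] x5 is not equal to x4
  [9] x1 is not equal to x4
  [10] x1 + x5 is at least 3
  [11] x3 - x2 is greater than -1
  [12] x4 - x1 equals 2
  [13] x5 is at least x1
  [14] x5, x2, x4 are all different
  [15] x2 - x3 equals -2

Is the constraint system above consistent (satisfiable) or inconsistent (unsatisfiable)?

Take x1 = 1, x2 = 1, x3 = 3, x4 = 3, x5 = 4. Then constraint 1: x2 - x1 = 0; constraint 4: x1 - x5 = -3; constraint 5: x4 - x3 = 0, and every other listed constraint is also met.

Satisfiable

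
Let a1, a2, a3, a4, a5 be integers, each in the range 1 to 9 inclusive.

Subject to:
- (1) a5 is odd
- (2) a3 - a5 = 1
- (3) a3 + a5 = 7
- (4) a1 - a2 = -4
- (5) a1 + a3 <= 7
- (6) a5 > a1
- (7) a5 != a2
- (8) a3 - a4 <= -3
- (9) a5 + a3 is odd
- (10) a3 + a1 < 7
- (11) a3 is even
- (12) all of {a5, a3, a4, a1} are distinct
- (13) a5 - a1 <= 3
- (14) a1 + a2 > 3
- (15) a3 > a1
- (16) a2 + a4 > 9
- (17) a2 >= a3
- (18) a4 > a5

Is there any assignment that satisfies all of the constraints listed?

Setting (a1, a2, a3, a4, a5) = (1, 5, 4, 7, 3) satisfies everything: constraint 2: a3 - a5 = 1; constraint 3: a3 + a5 = 7; constraint 4: a1 - a2 = -4, and the others follow.

Satisfiable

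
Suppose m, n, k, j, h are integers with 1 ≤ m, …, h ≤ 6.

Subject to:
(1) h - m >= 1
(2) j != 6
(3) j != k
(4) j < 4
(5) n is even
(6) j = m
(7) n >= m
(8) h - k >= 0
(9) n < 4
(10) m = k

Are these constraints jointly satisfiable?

Unsatisfiable

From constraints 6 and 10, j = m = k, so j = k. But constraint 3 says j ≠ k. Contradiction.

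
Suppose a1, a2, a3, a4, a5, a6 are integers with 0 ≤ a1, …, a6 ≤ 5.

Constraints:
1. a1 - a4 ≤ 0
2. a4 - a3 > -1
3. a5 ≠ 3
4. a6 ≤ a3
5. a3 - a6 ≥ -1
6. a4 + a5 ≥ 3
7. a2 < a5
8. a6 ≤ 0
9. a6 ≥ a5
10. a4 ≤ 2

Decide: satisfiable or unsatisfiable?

From constraint 10: a4 ≤ 2. From constraints 8 and 9: a5 ≤ a6 ≤ 0. Hence a4 + a5 ≤ 2. But constraint 6 requires a4 + a5 ≥ 3, and 3 > 2. Contradiction.

Unsatisfiable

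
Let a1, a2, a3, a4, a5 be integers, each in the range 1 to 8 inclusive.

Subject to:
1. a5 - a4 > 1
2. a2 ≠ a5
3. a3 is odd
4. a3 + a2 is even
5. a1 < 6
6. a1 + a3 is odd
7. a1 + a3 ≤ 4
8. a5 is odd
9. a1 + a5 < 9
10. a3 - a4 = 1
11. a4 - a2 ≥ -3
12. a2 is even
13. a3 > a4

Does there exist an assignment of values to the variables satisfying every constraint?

Unsatisfiable

Constraint 3 makes a3 odd and constraint 12 makes a2 even, so a3 + a2 must be odd. Constraint 4 says a3 + a2 is even — contradiction.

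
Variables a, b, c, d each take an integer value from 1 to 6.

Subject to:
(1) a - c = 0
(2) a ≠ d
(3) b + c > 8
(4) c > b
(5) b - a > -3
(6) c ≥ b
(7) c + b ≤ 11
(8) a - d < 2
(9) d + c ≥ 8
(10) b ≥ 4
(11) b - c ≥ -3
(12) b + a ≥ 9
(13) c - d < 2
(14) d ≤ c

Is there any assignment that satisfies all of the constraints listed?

The assignment a = 6, b = 5, c = 6, d = 5 works:
  constraint 1 holds since a - c = 0.
  constraint 3 holds since b + c = 11.
  constraint 5 holds since b - a = -1.
The rest check out directly.

Satisfiable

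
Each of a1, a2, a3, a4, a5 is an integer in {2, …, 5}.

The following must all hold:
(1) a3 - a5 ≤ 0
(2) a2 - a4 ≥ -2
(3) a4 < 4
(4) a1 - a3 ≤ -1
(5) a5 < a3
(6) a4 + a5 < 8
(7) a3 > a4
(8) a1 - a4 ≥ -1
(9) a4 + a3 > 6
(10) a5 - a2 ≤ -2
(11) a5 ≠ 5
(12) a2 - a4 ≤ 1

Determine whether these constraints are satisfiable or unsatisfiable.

Unsatisfiable

Constraints 1, 4, 8, 10, and 12 give a2 − a5 ≥ 2, a5 − a3 ≥ 0, a3 − a1 ≥ 1, a1 − a4 ≥ -1, a4 − a2 ≥ -1.
Adding all 5 inequalities: the left sides telescope to 0, and the right sides sum to 2 + 0 + 1 + (-1) + (-1) = 1. So 0 ≥ 1, which is false.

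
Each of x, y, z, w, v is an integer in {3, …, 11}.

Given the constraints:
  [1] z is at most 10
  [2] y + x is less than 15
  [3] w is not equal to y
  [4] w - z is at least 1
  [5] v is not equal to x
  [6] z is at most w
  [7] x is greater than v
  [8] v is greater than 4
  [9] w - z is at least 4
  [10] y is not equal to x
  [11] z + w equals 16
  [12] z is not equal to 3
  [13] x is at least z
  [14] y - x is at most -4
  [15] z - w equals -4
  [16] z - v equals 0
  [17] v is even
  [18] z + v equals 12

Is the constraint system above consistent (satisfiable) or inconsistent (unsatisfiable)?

Take x = 9, y = 5, z = 6, w = 10, v = 6. Then constraint 2: y + x = 14; constraint 4: w - z = 4; constraint 9: w - z = 4, and every other listed constraint is also met.

Satisfiable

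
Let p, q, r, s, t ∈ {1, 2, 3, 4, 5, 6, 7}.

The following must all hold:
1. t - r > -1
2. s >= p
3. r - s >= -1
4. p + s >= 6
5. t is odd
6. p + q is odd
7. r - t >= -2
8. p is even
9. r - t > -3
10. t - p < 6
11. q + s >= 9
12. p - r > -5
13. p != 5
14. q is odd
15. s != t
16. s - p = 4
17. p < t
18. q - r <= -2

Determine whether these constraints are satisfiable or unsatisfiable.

Satisfiable

Try p = 2, q = 3, r = 6, s = 6, t = 7.
Check constraint 1: t - r = 1; constraint 3: r - s = 0. The remaining constraints are straightforward to verify.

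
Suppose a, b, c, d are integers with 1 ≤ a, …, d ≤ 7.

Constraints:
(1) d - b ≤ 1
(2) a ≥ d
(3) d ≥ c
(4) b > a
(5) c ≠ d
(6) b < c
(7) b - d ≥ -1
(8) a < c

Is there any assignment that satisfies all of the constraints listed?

Constraints 2, 3, 4, and 6 give a < b, b < c, c ≤ d, d ≤ a. Chaining: a < b < c ≤ d ≤ a, which forces a < a — impossible.

Unsatisfiable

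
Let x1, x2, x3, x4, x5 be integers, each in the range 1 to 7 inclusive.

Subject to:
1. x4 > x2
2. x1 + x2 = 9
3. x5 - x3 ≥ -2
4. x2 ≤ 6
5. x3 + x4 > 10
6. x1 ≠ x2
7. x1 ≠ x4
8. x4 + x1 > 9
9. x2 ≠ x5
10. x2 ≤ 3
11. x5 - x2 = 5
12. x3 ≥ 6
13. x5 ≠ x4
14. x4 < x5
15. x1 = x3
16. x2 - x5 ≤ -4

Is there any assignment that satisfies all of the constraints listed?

One satisfying assignment is x1 = 7, x2 = 2, x3 = 7, x4 = 4, x5 = 7.
For the less obvious constraints — constraint 2: x1 + x2 = 9; constraint 3: x5 - x3 = 0; constraint 5: x3 + x4 = 11 — and the others hold by inspection.

Satisfiable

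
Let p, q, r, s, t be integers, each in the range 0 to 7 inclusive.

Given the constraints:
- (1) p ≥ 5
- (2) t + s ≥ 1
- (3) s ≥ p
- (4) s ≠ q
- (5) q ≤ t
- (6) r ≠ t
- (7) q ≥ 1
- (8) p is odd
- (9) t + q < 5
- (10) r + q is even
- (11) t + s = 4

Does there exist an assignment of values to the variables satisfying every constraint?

From constraints 5 and 7: t ≥ q ≥ 1. From constraints 1 and 3: s ≥ p ≥ 5. Hence t + s ≥ 6. But constraint 11 requires t + s = 4, and 4 < 6. Contradiction.

Unsatisfiable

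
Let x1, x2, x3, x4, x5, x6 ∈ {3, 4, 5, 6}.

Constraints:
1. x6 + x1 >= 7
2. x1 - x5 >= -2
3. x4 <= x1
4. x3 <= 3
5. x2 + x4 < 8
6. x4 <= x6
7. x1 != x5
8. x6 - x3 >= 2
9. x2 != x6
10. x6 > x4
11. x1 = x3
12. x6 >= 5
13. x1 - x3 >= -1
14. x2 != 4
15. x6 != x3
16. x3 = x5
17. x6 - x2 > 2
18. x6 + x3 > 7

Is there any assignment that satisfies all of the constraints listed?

Unsatisfiable

From constraints 11 and 16, x1 = x3 = x5, so x1 = x5. But constraint 7 says x1 ≠ x5. Contradiction.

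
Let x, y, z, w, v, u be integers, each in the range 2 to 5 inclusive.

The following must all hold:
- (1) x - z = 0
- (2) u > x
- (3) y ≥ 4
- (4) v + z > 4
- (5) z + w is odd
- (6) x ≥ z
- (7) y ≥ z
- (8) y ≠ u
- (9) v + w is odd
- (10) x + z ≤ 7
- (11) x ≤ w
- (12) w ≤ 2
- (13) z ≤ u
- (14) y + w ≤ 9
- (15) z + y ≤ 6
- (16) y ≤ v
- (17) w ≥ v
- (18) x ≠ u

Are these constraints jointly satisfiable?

From constraints 3 and 16: v ≥ y and y ≥ 4, so v ≥ 4. From constraints 12 and 17: v ≤ w and w ≤ 2, so v ≤ 2. But 2 < 4, so no value of v works.

Unsatisfiable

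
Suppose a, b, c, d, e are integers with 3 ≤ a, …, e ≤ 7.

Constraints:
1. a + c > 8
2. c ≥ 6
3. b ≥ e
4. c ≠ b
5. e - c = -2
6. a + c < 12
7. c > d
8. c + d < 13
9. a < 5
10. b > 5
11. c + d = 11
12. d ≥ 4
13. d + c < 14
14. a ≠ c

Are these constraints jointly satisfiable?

Take a = 3, b = 7, c = 6, d = 5, e = 4. Then constraint 1: a + c = 9; constraint 5: e - c = -2; constraint 6: a + c = 9, and every other listed constraint is also met.

Satisfiable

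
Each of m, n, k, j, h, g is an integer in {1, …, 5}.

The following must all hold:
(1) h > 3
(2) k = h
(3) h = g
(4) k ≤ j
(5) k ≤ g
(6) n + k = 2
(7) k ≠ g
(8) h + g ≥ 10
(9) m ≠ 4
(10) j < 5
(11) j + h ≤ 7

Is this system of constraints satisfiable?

From constraints 2 and 3, k = h = g, so k = g. But constraint 7 says k ≠ g. Contradiction.

Unsatisfiable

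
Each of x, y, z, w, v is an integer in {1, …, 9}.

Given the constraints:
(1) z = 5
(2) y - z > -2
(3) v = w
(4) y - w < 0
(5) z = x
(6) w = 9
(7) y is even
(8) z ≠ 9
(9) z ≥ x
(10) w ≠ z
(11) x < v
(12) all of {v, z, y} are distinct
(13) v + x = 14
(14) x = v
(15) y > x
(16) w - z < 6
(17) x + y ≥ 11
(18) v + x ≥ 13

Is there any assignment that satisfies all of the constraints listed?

Constraint 1 fixes z = 5 and constraint 6 fixes w = 9. Constraints 3, 5, and 14 give z = x = v = w, so z = w. But 5 ≠ 9 — contradiction.

Unsatisfiable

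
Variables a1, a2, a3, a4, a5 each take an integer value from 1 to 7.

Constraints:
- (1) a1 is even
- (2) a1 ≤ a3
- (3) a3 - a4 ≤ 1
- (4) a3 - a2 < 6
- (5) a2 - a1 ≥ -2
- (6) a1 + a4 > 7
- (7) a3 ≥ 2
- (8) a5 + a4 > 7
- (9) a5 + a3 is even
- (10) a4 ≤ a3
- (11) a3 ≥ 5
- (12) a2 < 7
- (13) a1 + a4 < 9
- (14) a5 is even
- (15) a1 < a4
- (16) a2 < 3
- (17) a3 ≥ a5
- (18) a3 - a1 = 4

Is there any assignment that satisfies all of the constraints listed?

The assignment a1 = 2, a2 = 1, a3 = 6, a4 = 6, a5 = 2 works:
  constraint 3 holds since a3 - a4 = 0.
  constraint 4 holds since a3 - a2 = 5.
  constraint 5 holds since a2 - a1 = -1.
The rest check out directly.

Satisfiable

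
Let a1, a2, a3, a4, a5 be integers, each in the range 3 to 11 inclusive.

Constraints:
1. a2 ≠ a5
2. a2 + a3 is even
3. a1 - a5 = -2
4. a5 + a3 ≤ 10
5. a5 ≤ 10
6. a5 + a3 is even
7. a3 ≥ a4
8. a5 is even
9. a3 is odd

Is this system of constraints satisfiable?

Unsatisfiable

Constraint 8 makes a5 even and constraint 9 makes a3 odd, so a5 + a3 must be odd. Constraint 6 says a5 + a3 is even — contradiction.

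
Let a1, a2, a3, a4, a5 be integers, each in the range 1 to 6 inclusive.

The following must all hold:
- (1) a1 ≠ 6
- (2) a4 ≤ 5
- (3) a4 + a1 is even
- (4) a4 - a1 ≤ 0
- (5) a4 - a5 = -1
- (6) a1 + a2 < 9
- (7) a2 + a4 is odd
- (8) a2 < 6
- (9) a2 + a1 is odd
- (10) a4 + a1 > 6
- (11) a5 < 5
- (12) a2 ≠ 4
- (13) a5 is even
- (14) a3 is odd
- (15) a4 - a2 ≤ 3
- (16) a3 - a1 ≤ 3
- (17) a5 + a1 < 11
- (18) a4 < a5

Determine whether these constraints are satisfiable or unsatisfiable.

Setting (a1, a2, a3, a4, a5) = (5, 2, 5, 3, 4) satisfies everything: constraint 4: a4 - a1 = -2; constraint 5: a4 - a5 = -1; constraint 6: a1 + a2 = 7, and the others follow.

Satisfiable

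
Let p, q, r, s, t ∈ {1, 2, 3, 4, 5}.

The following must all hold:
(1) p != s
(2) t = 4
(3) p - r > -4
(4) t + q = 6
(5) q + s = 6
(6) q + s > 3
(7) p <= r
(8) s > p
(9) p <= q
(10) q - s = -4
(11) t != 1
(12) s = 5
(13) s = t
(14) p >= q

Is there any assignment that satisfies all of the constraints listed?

Constraint 12 fixes s = 5 and constraint 2 fixes t = 4, but constraint 13 requires s = t. Since 5 ≠ 4, contradiction.

Unsatisfiable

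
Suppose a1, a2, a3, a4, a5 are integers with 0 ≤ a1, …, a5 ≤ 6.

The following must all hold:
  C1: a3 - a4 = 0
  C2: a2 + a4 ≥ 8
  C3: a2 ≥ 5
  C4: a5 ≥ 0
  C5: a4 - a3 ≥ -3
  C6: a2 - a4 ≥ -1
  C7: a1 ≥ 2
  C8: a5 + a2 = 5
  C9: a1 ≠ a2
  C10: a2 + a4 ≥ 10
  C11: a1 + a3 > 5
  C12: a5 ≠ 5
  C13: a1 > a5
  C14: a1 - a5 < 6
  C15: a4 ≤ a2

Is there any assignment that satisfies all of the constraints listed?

Satisfiable

Try a1 = 3, a2 = 5, a3 = 5, a4 = 5, a5 = 0.
Check constraint 1: a3 - a4 = 0; constraint 2: a2 + a4 = 10. The remaining constraints are straightforward to verify.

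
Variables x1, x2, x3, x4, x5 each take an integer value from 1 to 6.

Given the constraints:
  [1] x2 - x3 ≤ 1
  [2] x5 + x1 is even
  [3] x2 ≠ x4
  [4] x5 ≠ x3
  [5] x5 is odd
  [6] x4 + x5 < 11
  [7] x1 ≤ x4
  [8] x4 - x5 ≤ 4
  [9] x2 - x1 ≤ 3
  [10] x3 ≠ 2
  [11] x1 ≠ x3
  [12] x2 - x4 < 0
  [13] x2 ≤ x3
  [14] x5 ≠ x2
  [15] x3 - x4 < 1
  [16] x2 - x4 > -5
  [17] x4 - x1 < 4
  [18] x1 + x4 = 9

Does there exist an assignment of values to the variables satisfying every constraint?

Satisfiable

One satisfying assignment is x1 = 3, x2 = 4, x3 = 5, x4 = 6, x5 = 3.
For the less obvious constraints — constraint 1: x2 - x3 = -1; constraint 6: x4 + x5 = 9 — and the others hold by inspection.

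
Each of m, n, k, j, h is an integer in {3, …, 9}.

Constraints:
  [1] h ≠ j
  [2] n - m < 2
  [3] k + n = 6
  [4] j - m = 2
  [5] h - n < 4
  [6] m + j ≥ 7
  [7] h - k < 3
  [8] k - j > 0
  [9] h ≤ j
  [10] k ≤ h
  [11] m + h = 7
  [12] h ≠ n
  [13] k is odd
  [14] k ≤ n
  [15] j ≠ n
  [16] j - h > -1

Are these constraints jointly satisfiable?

Constraints 8, 9, and 10 give k ≤ h, h ≤ j, j < k. Chaining: k ≤ h ≤ j < k, which forces k < k — impossible.

Unsatisfiable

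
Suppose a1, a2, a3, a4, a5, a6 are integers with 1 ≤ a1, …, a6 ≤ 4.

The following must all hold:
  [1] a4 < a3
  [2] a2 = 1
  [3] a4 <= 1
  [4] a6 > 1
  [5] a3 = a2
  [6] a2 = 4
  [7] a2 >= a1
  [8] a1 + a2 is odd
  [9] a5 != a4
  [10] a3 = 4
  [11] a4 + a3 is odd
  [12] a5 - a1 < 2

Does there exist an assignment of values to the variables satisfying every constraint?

Unsatisfiable

Constraint 10 fixes a3 = 4 and constraint 2 fixes a2 = 1, but constraint 5 requires a3 = a2. Since 4 ≠ 1, contradiction.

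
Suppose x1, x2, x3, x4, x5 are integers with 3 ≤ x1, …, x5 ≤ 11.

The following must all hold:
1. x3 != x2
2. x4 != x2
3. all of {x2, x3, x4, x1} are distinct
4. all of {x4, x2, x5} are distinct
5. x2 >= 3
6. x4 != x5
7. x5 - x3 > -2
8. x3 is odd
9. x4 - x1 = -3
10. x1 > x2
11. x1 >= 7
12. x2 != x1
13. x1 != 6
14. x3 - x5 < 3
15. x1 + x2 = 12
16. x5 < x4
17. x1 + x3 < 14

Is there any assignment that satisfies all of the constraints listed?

Setting (x1, x2, x3, x4, x5) = (8, 4, 3, 5, 3) satisfies everything: constraint 7: x5 - x3 = 0; constraint 9: x4 - x1 = -3; constraint 14: x3 - x5 = 0, and the others follow.

Satisfiable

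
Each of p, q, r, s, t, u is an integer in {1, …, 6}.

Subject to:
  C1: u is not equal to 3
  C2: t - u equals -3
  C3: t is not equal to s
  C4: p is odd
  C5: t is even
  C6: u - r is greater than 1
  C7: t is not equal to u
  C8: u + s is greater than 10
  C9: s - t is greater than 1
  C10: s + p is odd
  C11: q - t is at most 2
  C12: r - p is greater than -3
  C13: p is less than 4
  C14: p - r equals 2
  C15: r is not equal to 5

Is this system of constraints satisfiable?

Satisfiable

Setting (p, q, r, s, t, u) = (3, 4, 1, 6, 2, 5) satisfies everything: constraint 2: t - u = -3; constraint 6: u - r = 4; constraint 8: u + s = 11, and the others follow.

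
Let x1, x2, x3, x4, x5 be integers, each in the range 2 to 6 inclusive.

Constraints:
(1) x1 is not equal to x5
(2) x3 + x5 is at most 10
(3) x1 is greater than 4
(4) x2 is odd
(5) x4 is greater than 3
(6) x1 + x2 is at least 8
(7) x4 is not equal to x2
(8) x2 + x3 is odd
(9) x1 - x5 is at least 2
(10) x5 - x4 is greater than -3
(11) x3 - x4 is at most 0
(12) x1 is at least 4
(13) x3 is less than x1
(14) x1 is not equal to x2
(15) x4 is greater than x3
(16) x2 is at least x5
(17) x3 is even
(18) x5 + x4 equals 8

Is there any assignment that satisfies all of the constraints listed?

Satisfiable

Try x1 = 6, x2 = 3, x3 = 4, x4 = 5, x5 = 3.
Check constraint 2: x3 + x5 = 7; constraint 6: x1 + x2 = 9. The remaining constraints are straightforward to verify.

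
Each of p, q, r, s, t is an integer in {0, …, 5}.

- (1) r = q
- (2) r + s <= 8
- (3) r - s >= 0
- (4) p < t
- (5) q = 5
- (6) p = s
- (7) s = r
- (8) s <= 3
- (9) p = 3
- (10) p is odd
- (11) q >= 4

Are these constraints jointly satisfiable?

Constraint 9 fixes p = 3 and constraint 5 fixes q = 5. Constraints 1, 6, and 7 give p = s = r = q, so p = q. But 3 ≠ 5 — contradiction.

Unsatisfiable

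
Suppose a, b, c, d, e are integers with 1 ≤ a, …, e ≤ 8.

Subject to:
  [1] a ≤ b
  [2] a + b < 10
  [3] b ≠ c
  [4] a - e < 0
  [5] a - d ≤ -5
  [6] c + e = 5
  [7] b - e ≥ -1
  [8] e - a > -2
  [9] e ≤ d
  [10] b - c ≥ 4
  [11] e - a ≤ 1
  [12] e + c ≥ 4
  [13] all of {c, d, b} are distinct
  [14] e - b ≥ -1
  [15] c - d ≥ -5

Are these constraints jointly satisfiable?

Unsatisfiable

Constraints 5, 10, 11, 14, and 15 give d − a ≥ 5, a − e ≥ -1, e − b ≥ -1, b − c ≥ 4, c − d ≥ -5.
Adding all 5 inequalities: the left sides telescope to 0, and the right sides sum to 5 + (-1) + (-1) + 4 + (-5) = 2. So 0 ≥ 2, which is false.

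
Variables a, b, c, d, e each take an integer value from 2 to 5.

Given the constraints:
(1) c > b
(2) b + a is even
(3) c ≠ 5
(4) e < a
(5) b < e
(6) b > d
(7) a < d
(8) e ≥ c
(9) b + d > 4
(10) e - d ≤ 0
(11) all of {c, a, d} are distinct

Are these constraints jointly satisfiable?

Constraints 1, 4, 6, 7, and 8 give b < c, c ≤ e, e < a, a < d, d < b. Chaining: b < c ≤ e < a < d < b, which forces b < b — impossible.

Unsatisfiable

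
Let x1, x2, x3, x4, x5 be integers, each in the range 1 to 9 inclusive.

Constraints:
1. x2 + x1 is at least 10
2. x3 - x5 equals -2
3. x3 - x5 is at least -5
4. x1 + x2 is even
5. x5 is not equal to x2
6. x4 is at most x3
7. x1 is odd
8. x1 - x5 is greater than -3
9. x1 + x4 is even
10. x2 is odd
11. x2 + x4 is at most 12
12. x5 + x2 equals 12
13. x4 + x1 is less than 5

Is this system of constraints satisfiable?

Satisfiable

The assignment x1 = 1, x2 = 9, x3 = 1, x4 = 1, x5 = 3 works:
  constraint 1 holds since x2 + x1 = 10.
  constraint 2 holds since x3 - x5 = -2.
The rest check out directly.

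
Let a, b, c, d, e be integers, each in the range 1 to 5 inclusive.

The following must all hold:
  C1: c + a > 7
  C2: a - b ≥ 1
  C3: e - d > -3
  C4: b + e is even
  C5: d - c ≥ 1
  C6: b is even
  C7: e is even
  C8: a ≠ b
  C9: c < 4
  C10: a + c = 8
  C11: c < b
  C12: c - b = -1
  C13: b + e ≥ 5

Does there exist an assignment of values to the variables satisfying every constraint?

Satisfiable

Try a = 5, b = 4, c = 3, d = 4, e = 4.
Check constraint 1: c + a = 8; constraint 2: a - b = 1; constraint 3: e - d = 0. The remaining constraints are straightforward to verify.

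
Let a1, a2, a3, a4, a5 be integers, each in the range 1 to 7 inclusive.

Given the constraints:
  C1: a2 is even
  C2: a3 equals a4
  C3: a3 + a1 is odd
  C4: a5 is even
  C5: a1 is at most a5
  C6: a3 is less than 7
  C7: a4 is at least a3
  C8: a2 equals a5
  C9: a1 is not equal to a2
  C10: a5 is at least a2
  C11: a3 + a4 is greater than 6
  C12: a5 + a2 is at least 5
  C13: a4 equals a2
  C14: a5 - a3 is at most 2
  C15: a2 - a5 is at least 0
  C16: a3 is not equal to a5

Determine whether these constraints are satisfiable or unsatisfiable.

Unsatisfiable

From constraints 2, 8, and 13, a3 = a4 = a2 = a5, so a3 = a5. But constraint 16 says a3 ≠ a5. Contradiction.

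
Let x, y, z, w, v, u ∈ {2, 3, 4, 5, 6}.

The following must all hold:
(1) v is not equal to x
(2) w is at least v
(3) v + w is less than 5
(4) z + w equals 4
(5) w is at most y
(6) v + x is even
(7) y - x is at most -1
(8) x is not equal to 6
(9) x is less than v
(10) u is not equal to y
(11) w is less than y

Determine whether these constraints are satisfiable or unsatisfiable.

Unsatisfiable

Constraints 2, 7, 9, and 11 give y < x, x < v, v ≤ w, w < y. Chaining: y < x < v ≤ w < y, which forces y < y — impossible.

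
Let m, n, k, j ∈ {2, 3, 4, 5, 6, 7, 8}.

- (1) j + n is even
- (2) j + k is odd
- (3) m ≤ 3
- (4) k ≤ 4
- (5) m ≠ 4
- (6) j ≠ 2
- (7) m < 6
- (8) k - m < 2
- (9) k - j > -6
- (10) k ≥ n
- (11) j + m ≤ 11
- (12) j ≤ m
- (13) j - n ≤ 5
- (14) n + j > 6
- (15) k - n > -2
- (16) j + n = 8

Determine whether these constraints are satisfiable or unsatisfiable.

From constraints 3 and 12: j ≤ m ≤ 3. From constraints 4 and 10: n ≤ k ≤ 4. Hence j + n ≤ 7. But constraint 16 requires j + n = 8, and 8 > 7. Contradiction.

Unsatisfiable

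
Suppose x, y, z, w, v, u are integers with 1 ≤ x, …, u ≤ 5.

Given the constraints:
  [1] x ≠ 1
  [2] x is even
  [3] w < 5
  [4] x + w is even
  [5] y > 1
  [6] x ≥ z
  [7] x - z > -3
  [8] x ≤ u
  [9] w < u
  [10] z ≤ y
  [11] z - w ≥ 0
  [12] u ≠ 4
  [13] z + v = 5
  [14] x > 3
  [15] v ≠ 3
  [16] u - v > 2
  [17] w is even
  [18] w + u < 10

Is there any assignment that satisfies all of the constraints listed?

Satisfiable

Take x = 4, y = 4, z = 4, w = 4, v = 1, u = 5. Then constraint 7: x - z = 0; constraint 11: z - w = 0, and every other listed constraint is also met.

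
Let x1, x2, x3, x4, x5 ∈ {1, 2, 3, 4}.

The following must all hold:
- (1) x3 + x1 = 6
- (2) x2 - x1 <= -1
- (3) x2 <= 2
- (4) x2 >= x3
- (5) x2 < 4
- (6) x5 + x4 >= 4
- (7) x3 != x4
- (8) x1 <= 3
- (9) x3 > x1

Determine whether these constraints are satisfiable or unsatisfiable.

From constraints 3 and 4: x3 ≤ x2 ≤ 2. From constraint 8: x1 ≤ 3. Hence x3 + x1 ≤ 5. But constraint 1 requires x3 + x1 = 6, and 6 > 5. Contradiction.

Unsatisfiable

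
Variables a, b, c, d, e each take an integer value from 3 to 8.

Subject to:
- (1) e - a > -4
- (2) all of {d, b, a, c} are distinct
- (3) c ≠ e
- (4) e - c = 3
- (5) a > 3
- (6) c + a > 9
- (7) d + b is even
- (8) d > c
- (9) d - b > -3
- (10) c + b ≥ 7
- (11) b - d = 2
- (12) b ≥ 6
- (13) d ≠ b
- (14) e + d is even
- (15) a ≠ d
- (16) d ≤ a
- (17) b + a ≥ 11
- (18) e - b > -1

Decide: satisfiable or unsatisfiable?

Take a = 8, b = 6, c = 3, d = 4, e = 6. Then constraint 1: e - a = -2; constraint 4: e - c = 3, and every other listed constraint is also met.

Satisfiable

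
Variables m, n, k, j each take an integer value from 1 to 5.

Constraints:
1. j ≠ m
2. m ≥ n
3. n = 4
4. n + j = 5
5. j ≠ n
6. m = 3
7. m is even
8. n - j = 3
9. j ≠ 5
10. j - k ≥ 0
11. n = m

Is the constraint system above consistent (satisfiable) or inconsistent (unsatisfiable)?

Constraint 3 fixes n = 4 and constraint 6 fixes m = 3, but constraint 11 requires n = m. Since 4 ≠ 3, contradiction.

Unsatisfiable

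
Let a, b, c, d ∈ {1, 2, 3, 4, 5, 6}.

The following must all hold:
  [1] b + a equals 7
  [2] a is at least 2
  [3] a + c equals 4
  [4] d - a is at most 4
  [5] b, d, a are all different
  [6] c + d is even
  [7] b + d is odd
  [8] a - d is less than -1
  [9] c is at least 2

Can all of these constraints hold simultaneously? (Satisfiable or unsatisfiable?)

Satisfiable

One satisfying assignment is a = 2, b = 5, c = 2, d = 6.
For the less obvious constraints — constraint 1: b + a = 7; constraint 3: a + c = 4; constraint 4: d - a = 4 — and the others hold by inspection.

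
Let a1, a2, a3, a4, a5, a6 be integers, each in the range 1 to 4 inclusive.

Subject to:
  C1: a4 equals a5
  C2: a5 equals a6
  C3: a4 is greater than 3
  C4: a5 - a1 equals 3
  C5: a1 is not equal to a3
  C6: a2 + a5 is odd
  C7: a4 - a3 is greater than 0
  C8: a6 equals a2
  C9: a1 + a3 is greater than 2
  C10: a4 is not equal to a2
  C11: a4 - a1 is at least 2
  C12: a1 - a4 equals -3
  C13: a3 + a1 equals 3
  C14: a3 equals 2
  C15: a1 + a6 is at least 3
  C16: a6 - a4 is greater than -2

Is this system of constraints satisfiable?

From constraints 1, 2, and 8, a4 = a5 = a6 = a2, so a4 = a2. But constraint 10 says a4 ≠ a2. Contradiction.

Unsatisfiable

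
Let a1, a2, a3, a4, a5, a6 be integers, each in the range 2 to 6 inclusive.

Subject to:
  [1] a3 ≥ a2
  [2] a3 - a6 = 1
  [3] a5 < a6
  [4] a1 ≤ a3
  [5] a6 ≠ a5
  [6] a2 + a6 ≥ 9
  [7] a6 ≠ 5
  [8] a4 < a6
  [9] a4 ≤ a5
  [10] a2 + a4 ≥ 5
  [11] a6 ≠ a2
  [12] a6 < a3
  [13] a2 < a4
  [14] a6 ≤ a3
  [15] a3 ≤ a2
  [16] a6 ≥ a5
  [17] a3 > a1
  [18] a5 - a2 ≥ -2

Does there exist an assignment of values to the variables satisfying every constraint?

Unsatisfiable

Constraints 3, 9, 12, 13, and 15 give a5 < a6, a6 < a3, a3 ≤ a2, a2 < a4, a4 ≤ a5. Chaining: a5 < a6 < a3 ≤ a2 < a4 ≤ a5, which forces a5 < a5 — impossible.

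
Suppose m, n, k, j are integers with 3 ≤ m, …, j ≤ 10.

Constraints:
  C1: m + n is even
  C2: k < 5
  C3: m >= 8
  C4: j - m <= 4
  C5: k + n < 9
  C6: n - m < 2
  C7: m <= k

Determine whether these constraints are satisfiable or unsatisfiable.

From constraints 3 and 7: k ≥ m and m ≥ 8, so k ≥ 8. From constraint 2: k ≤ 4. But 4 < 8, so no value of k works.

Unsatisfiable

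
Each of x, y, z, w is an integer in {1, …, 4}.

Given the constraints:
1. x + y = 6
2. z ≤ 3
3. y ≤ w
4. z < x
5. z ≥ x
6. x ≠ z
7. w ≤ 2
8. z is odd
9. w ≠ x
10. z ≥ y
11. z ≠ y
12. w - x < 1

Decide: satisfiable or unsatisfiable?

Unsatisfiable

From constraints 2 and 5: x ≤ z ≤ 3. From constraints 3 and 7: y ≤ w ≤ 2. Hence x + y ≤ 5. But constraint 1 requires x + y = 6, and 6 > 5. Contradiction.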